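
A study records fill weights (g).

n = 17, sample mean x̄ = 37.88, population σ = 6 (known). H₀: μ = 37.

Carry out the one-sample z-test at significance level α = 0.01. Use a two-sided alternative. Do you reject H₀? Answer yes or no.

reject H₀: no

SE = σ/√n = 6/√17 = 1.4552
z = (x̄−μ₀)/SE = (37.88−37)/1.4552 = 0.6047
p-value (two-sided) = 0.54536
At α=0.01: p ≥ α → fail to reject H₀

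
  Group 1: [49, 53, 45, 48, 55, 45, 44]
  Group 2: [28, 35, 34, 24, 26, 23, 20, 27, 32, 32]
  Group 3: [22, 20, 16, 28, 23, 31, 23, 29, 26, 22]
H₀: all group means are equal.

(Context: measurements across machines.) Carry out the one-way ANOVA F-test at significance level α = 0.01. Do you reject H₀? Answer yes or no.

reject H₀: yes

Group means [48.43, 28.10, 24.00], grand mean 31.852
SSB = Σnᵢ(x̄ᵢ−x̄)² = 2680.793; SSW = ΣΣ(x−x̄ᵢ)² = 518.614
MSB = 2680.793/2 = 1340.3966; MSW = 518.614/24 = 21.6089
F = MSB/MSW = 62.0298
df = (2, 24)
p-value (upper-tail) = 0.00000
At α=0.01: p < α → reject H₀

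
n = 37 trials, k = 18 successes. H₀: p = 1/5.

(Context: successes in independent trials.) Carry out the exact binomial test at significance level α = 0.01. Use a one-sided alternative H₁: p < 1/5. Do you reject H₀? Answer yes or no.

reject H₀: no

Exact binomial: n=37, k=18, p₀=1/5=0.2000
P(X≤18) from Σ C(n,i)·p₀^i·(1−p₀)^(n−i)
p-value (one-sided, H₁ less) = 0.99998
At α=0.01: p ≥ α → fail to reject H₀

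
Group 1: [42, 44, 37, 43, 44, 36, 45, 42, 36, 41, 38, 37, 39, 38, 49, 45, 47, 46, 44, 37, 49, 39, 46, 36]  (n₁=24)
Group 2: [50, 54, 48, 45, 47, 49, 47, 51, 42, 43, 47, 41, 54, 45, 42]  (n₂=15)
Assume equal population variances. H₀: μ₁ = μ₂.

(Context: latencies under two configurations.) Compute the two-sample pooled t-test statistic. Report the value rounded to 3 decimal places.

test statistic = -3.850

x̄₁=41.667, s₁=4.260, n₁=24
x̄₂=47.000, s₂=4.123, n₂=15
s_p² = [23·4.260² + 14·4.123²]/37 = 17.7117
SE = √(s_p²·(1/24+1/15)) = 1.3852
t = (41.667−47.000)/1.3852 = -3.8502
df = 37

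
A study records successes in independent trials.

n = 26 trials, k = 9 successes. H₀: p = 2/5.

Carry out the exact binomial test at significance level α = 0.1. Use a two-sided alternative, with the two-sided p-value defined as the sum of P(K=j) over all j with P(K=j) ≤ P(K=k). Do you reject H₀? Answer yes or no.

Exact binomial: n=26, k=9, p₀=2/5=0.4000
P(X=j) = C(n,j)·p₀^j·(1−p₀)^(n−j); p = Σ P(X=j) over j with P(X=j) ≤ P(X=9)
p-value (two-sided) = 0.69050
At α=0.1: p ≥ α → fail to reject H₀

reject H₀: no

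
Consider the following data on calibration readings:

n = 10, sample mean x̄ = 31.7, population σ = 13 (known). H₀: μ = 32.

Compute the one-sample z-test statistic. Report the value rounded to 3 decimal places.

test statistic = -0.073

SE = σ/√n = 13/√10 = 4.1110
z = (x̄−μ₀)/SE = (31.7−32)/4.1110 = -0.0730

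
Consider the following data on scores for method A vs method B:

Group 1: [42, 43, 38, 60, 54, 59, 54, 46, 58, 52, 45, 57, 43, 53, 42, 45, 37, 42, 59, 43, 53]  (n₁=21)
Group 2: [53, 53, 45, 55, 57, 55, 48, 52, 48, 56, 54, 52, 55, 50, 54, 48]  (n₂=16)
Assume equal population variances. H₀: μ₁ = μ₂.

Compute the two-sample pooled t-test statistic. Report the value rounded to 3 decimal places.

x̄₁=48.810, s₁=7.474, n₁=21
x̄₂=52.188, s₂=3.449, n₂=16
s_p² = [20·7.474² + 15·3.449²]/35 = 37.0193
SE = √(s_p²·(1/21+1/16)) = 2.0190
t = (48.810−52.188)/2.0190 = -1.6731
df = 35

test statistic = -1.673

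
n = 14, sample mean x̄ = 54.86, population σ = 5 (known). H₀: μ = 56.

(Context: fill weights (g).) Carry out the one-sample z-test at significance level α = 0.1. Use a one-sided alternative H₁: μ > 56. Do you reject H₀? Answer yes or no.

SE = σ/√n = 5/√14 = 1.3363
z = (x̄−μ₀)/SE = (54.86−56)/1.3363 = -0.8531
p-value (one-sided, H₁ greater) = 0.80320
At α=0.1: p ≥ α → fail to reject H₀

reject H₀: no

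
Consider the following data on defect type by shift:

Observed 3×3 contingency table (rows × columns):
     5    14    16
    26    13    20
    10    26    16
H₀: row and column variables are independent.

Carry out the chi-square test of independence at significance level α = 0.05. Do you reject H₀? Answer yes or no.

Row totals [35, 59, 52], col totals [41, 53, 52], n=146
χ² = (5−9.83)²/9.83 + (14−12.71)²/12.71 + (16−12.47)²/12.47 + (26−16.57)²/16.57 + (13−21.42)²/21.42 + (20−21.01)²/21.01 + (10−14.60)²/14.60 + (26−18.88)²/18.88 + (16−18.52)²/18.52 = 16.7142
df = 4
p-value (upper-tail) = 0.00220
At α=0.05: p < α → reject H₀

reject H₀: yes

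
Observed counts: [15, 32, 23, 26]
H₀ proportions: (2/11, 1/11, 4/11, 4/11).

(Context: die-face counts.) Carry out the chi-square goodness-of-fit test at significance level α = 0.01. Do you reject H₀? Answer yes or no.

n = 96; E_i = n·p_i = [17.45, 8.73, 34.91, 34.91]
χ² = (15−17.45)²/17.45 + (32−8.73)²/8.73 + (23−34.91)²/34.91 + (26−34.91)²/34.91 = 68.7422
df = 3
p-value (upper-tail) = 0.00000
At α=0.01: p < α → reject H₀

reject H₀: yes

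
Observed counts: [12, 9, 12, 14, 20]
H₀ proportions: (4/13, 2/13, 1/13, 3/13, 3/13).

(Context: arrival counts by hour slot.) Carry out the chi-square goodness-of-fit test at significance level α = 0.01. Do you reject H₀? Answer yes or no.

n = 67; E_i = n·p_i = [20.62, 10.31, 5.15, 15.46, 15.46]
χ² = (12−20.62)²/20.62 + (9−10.31)²/10.31 + (12−5.15)²/5.15 + (14−15.46)²/15.46 + (20−15.46)²/15.46 = 14.3308
df = 4
p-value (upper-tail) = 0.00631
At α=0.01: p < α → reject H₀

reject H₀: yes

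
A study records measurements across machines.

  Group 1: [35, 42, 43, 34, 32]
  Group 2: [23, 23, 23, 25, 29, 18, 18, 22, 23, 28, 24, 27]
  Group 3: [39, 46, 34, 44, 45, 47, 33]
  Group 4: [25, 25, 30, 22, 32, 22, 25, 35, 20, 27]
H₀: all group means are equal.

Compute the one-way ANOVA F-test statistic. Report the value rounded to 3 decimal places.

Group means [37.20, 23.58, 41.14, 26.30], grand mean 30.000
SSB = Σnᵢ(x̄ᵢ−x̄)² = 1759.326; SSW = ΣΣ(x−x̄ᵢ)² = 634.674
MSB = 1759.326/3 = 586.4421; MSW = 634.674/30 = 21.1558
F = MSB/MSW = 27.7202
df = (3, 30)

test statistic = 27.720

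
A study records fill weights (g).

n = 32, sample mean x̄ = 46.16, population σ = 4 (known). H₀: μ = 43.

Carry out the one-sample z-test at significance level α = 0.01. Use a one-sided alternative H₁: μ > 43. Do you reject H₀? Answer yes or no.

SE = σ/√n = 4/√32 = 0.7071
z = (x̄−μ₀)/SE = (46.16−43)/0.7071 = 4.4689
p-value (one-sided, H₁ greater) = 0.00000
At α=0.01: p < α → reject H₀

reject H₀: yes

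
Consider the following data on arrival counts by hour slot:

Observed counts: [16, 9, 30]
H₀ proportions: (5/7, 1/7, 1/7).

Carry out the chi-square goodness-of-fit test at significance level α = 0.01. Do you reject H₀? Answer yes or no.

reject H₀: yes

n = 55; E_i = n·p_i = [39.29, 7.86, 7.86]
χ² = (16−39.29)²/39.29 + (9−7.86)²/7.86 + (30−7.86)²/7.86 = 76.3709
df = 2
p-value (upper-tail) = 0.00000
At α=0.01: p < α → reject H₀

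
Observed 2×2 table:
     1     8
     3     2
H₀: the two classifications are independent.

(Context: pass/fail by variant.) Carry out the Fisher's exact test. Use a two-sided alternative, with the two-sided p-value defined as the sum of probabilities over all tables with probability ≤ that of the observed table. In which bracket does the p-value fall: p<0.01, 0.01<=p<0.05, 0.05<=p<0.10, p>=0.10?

Margins: r₁=9, r₂=5, c₁=4, c₂=10, n=14
p_obs = C(9,1)·C(5,3)/C(14,4); sum pmf over tables with pmf ≤ p_obs
p-value (two-sided) = 0.09491
→ bracket: 0.05<=p<0.10

p-value bracket: 0.05<=p<0.10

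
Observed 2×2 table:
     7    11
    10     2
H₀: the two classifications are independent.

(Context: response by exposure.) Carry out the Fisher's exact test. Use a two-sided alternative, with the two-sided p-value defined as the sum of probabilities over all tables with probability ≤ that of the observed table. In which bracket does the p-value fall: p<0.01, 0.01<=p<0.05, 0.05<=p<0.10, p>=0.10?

Margins: r₁=18, r₂=12, c₁=17, c₂=13, n=30
p_obs = C(18,7)·C(12,10)/C(30,17); sum pmf over tables with pmf ≤ p_obs
p-value (two-sided) = 0.02556
→ bracket: 0.01<=p<0.05

p-value bracket: 0.01<=p<0.05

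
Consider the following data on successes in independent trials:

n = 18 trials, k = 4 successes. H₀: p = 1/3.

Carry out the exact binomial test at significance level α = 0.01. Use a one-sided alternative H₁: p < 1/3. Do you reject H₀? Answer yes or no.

Exact binomial: n=18, k=4, p₀=1/3=0.3333
P(X≤4) from Σ C(n,i)·p₀^i·(1−p₀)^(n−i)
p-value (one-sided, H₁ less) = 0.23107
At α=0.01: p ≥ α → fail to reject H₀

reject H₀: no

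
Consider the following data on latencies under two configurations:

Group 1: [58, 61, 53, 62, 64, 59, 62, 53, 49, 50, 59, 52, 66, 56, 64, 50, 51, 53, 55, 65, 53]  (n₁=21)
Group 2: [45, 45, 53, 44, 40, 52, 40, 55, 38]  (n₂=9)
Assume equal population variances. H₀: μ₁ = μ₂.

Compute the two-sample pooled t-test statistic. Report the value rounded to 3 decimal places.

test statistic = 4.879

x̄₁=56.905, s₁=5.522, n₁=21
x̄₂=45.778, s₂=6.200, n₂=9
s_p² = [20·5.522² + 8·6.200²]/28 = 32.7630
SE = √(s_p²·(1/21+1/9)) = 2.2805
t = (56.905−45.778)/2.2805 = 4.8793
df = 28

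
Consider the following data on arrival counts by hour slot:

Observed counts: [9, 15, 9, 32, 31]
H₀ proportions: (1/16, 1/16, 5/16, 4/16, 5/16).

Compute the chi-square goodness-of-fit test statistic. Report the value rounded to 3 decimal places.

n = 96; E_i = n·p_i = [6.00, 6.00, 30.00, 24.00, 30.00]
χ² = (9−6.00)²/6.00 + (15−6.00)²/6.00 + (9−30.00)²/30.00 + (32−24.00)²/24.00 + (31−30.00)²/30.00 = 32.4000
df = 4

test statistic = 32.400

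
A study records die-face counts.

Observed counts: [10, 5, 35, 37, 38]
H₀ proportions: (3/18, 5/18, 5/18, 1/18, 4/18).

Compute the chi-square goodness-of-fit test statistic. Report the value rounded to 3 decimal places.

n = 125; E_i = n·p_i = [20.83, 34.72, 34.72, 6.94, 27.78]
χ² = (10−20.83)²/20.83 + (5−34.72)²/34.72 + (35−34.72)²/34.72 + (37−6.94)²/6.94 + (38−27.78)²/27.78 = 164.9200
df = 4

test statistic = 164.920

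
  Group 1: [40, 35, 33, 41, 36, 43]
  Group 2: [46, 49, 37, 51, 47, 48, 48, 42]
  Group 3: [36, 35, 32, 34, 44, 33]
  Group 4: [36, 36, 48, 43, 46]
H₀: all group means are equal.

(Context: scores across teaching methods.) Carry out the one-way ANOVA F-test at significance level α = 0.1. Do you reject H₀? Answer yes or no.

Group means [38.00, 46.00, 35.67, 41.80], grand mean 40.760
SSB = Σnᵢ(x̄ᵢ−x̄)² = 426.427; SSW = ΣΣ(x−x̄ᵢ)² = 434.133
MSB = 426.427/3 = 142.1422; MSW = 434.133/21 = 20.6730
F = MSB/MSW = 6.8757
df = (3, 21)
p-value (upper-tail) = 0.00211
At α=0.1: p < α → reject H₀

reject H₀: yes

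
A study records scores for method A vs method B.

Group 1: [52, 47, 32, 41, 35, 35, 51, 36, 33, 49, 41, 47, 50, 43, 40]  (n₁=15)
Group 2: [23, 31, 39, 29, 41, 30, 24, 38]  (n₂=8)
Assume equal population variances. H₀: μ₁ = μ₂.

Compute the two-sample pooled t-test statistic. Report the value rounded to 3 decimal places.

test statistic = 3.412

x̄₁=42.133, s₁=6.896, n₁=15
x̄₂=31.875, s₂=6.813, n₂=8
s_p² = [14·6.896² + 7·6.813²]/21 = 47.1718
SE = √(s_p²·(1/15+1/8)) = 3.0069
t = (42.133−31.875)/3.0069 = 3.4116
df = 21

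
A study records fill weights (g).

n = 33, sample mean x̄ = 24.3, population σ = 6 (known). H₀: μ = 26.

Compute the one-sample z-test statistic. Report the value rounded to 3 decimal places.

SE = σ/√n = 6/√33 = 1.0445
z = (x̄−μ₀)/SE = (24.3−26)/1.0445 = -1.6276

test statistic = -1.628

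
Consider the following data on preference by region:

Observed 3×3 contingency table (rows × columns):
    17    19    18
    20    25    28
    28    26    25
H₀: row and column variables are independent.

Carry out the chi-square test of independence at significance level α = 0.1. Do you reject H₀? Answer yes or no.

reject H₀: no

Row totals [54, 73, 79], col totals [65, 70, 71], n=206
χ² = (17−17.04)²/17.04 + (19−18.35)²/18.35 + (18−18.61)²/18.61 + (20−23.03)²/23.03 + (25−24.81)²/24.81 + (28−25.16)²/25.16 + (28−24.93)²/24.93 + (26−26.84)²/26.84 + (25−27.23)²/27.23 = 1.3526
df = 4
p-value (upper-tail) = 0.85239
At α=0.1: p ≥ α → fail to reject H₀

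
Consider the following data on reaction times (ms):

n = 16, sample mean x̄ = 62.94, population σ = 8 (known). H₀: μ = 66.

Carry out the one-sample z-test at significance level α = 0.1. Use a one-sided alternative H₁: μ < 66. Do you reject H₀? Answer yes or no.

SE = σ/√n = 8/√16 = 2.0000
z = (x̄−μ₀)/SE = (62.94−66)/2.0000 = -1.5300
p-value (one-sided, H₁ less) = 0.06301
At α=0.1: p < α → reject H₀

reject H₀: yes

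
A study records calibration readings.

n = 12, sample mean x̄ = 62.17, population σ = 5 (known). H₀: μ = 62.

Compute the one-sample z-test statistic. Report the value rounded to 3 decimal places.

test statistic = 0.118

SE = σ/√n = 5/√12 = 1.4434
z = (x̄−μ₀)/SE = (62.17−62)/1.4434 = 0.1178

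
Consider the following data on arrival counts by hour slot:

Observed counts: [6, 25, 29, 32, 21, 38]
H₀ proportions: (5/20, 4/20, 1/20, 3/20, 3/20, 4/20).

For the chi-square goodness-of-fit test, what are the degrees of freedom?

degrees of freedom = 5

df = k − 1 = 6 − 1 = 5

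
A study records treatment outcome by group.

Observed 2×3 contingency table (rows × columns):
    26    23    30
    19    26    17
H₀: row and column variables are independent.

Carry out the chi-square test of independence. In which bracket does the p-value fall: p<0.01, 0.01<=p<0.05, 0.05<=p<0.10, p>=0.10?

Row totals [79, 62], col totals [45, 49, 47], n=141
χ² = (26−25.21)²/25.21 + (23−27.45)²/27.45 + (30−26.33)²/26.33 + (19−19.79)²/19.79 + (26−21.55)²/21.55 + (17−20.67)²/20.67 = 2.8602
df = 2
p-value (upper-tail) = 0.23928
→ bracket: p>=0.10

p-value bracket: p>=0.10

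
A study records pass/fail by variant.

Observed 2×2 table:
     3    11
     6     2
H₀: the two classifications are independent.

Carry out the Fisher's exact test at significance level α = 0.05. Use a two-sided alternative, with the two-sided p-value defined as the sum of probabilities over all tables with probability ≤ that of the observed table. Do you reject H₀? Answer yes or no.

reject H₀: yes

Margins: r₁=14, r₂=8, c₁=9, c₂=13, n=22
p_obs = C(14,3)·C(8,6)/C(22,9); sum pmf over tables with pmf ≤ p_obs
p-value (two-sided) = 0.02601
At α=0.05: p < α → reject H₀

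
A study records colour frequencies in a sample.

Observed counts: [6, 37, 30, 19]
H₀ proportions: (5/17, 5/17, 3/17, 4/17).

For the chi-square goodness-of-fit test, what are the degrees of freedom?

degrees of freedom = 3

df = k − 1 = 4 − 1 = 3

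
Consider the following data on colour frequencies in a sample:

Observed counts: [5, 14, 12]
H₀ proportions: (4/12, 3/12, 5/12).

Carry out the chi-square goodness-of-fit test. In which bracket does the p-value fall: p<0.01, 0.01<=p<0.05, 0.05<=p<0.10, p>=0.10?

n = 31; E_i = n·p_i = [10.33, 7.75, 12.92]
χ² = (5−10.33)²/10.33 + (14−7.75)²/7.75 + (12−12.92)²/12.92 = 7.8581
df = 2
p-value (upper-tail) = 0.01966
→ bracket: 0.01<=p<0.05

p-value bracket: 0.01<=p<0.05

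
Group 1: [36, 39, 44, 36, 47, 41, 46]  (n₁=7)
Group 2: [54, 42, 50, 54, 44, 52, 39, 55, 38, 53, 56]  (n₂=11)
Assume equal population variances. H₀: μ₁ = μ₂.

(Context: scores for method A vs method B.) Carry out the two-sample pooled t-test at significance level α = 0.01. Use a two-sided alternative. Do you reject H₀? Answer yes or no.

reject H₀: no

x̄₁=41.286, s₁=4.536, n₁=7
x̄₂=48.818, s₂=6.750, n₂=11
s_p² = [6·4.536² + 10·6.750²]/16 = 36.1916
SE = √(s_p²·(1/7+1/11)) = 2.9087
t = (41.286−48.818)/2.9087 = -2.5897
df = 16
p-value (two-sided) = 0.01975
At α=0.01: p ≥ α → fail to reject H₀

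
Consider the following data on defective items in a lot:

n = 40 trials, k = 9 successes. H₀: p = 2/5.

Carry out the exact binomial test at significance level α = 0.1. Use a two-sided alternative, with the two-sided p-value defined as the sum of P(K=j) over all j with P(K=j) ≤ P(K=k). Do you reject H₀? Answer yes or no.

reject H₀: yes

Exact binomial: n=40, k=9, p₀=2/5=0.4000
P(X=j) = C(n,j)·p₀^j·(1−p₀)^(n−j); p = Σ P(X=j) over j with P(X=j) ≤ P(X=9)
p-value (two-sided) = 0.02391
At α=0.1: p < α → reject H₀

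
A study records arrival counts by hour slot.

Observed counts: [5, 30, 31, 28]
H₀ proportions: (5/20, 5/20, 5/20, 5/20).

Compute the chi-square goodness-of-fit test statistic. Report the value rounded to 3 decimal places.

test statistic = 19.617

n = 94; E_i = n·p_i = [23.50, 23.50, 23.50, 23.50]
χ² = (5−23.50)²/23.50 + (30−23.50)²/23.50 + (31−23.50)²/23.50 + (28−23.50)²/23.50 = 19.6170
df = 3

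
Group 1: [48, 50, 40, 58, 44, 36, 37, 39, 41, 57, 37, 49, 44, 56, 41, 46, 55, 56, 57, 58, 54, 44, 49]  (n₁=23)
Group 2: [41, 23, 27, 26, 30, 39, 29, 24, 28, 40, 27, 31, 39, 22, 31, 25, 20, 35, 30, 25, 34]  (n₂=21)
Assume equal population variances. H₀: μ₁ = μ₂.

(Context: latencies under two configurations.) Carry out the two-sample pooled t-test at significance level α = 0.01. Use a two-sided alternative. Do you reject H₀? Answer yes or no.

x̄₁=47.652, s₁=7.566, n₁=23
x̄₂=29.810, s₂=6.178, n₂=21
s_p² = [22·7.566² + 20·6.178²]/42 = 48.1537
SE = √(s_p²·(1/23+1/21)) = 2.0944
t = (47.652−29.810)/2.0944 = 8.5191
df = 42
p-value (two-sided) = 0.00000
At α=0.01: p < α → reject H₀

reject H₀: yes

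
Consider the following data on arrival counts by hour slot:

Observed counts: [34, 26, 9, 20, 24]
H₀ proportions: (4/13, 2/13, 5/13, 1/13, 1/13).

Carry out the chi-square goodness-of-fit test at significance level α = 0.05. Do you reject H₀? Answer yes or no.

n = 113; E_i = n·p_i = [34.77, 17.38, 43.46, 8.69, 8.69]
χ² = (34−34.77)²/34.77 + (26−17.38)²/17.38 + (9−43.46)²/43.46 + (20−8.69)²/8.69 + (24−8.69)²/8.69 = 73.2796
df = 4
p-value (upper-tail) = 0.00000
At α=0.05: p < α → reject H₀

reject H₀: yes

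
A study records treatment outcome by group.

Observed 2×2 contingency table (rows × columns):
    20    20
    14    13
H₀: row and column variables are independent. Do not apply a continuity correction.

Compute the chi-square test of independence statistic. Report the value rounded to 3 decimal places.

test statistic = 0.022

Row totals [40, 27], col totals [34, 33], n=67
χ² = (20−20.30)²/20.30 + (20−19.70)²/19.70 + (14−13.70)²/13.70 + (13−13.30)²/13.30 = 0.0221
df = 1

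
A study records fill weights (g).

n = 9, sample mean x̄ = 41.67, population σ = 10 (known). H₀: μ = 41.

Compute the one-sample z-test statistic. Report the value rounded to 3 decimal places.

SE = σ/√n = 10/√9 = 3.3333
z = (x̄−μ₀)/SE = (41.67−41)/3.3333 = 0.2010

test statistic = 0.201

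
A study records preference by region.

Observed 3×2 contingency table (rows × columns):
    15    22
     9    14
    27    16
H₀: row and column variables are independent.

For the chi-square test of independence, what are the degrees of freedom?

degrees of freedom = 2

df = (r−1)(c−1) = (3−1)·(2−1) = 2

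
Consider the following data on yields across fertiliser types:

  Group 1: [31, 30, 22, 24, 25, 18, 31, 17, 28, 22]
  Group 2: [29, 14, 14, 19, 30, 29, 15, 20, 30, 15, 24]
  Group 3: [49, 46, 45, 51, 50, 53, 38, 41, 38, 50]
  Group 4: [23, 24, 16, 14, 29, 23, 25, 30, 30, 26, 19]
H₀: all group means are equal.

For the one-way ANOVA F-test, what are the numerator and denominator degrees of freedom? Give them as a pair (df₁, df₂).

degrees of freedom = [3, 38]

k = 4 groups, N = 42 total
df = (k−1, N−k) = (4−1, 42−4) = (3, 38)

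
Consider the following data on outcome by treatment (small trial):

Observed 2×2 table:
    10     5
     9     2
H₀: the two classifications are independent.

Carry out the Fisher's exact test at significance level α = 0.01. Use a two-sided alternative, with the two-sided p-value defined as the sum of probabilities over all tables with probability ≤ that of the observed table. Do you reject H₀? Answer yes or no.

reject H₀: no

Margins: r₁=15, r₂=11, c₁=19, c₂=7, n=26
p_obs = C(15,10)·C(11,9)/C(26,19); sum pmf over tables with pmf ≤ p_obs
p-value (two-sided) = 0.65761
At α=0.01: p ≥ α → fail to reject H₀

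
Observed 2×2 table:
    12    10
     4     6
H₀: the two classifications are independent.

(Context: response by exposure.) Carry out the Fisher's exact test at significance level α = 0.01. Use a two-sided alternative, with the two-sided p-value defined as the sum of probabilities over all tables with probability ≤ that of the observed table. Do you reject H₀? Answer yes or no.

Margins: r₁=22, r₂=10, c₁=16, c₂=16, n=32
p_obs = C(22,12)·C(10,4)/C(32,16); sum pmf over tables with pmf ≤ p_obs
p-value (two-sided) = 0.70425
At α=0.01: p ≥ α → fail to reject H₀

reject H₀: no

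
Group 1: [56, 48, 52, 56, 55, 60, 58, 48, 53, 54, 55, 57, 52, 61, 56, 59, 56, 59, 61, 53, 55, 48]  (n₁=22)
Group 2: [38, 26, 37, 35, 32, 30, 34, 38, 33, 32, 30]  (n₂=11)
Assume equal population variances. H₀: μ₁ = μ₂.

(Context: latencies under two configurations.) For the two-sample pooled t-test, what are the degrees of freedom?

df = n₁ + n₂ − 2 = 22 + 11 − 2 = 31

degrees of freedom = 31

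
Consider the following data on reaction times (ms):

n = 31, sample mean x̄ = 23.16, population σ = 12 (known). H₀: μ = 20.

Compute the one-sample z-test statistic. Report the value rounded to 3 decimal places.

test statistic = 1.466

SE = σ/√n = 12/√31 = 2.1553
z = (x̄−μ₀)/SE = (23.16−20)/2.1553 = 1.4662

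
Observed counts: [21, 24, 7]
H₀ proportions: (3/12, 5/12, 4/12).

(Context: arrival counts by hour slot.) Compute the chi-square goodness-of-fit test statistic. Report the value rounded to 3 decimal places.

test statistic = 11.335

n = 52; E_i = n·p_i = [13.00, 21.67, 17.33]
χ² = (21−13.00)²/13.00 + (24−21.67)²/21.67 + (7−17.33)²/17.33 = 11.3346
df = 2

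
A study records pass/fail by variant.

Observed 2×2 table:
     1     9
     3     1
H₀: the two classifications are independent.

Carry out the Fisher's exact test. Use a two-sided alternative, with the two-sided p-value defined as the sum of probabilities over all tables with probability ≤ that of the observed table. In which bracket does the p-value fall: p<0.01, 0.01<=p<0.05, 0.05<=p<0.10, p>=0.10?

Margins: r₁=10, r₂=4, c₁=4, c₂=10, n=14
p_obs = C(10,1)·C(4,3)/C(14,4); sum pmf over tables with pmf ≤ p_obs
p-value (two-sided) = 0.04096
→ bracket: 0.01<=p<0.05

p-value bracket: 0.01<=p<0.05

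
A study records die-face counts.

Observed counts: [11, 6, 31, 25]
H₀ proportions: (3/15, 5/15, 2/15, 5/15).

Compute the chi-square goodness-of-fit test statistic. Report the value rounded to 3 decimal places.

test statistic = 61.185

n = 73; E_i = n·p_i = [14.60, 24.33, 9.73, 24.33]
χ² = (11−14.60)²/14.60 + (6−24.33)²/24.33 + (31−9.73)²/9.73 + (25−24.33)²/24.33 = 61.1849
df = 3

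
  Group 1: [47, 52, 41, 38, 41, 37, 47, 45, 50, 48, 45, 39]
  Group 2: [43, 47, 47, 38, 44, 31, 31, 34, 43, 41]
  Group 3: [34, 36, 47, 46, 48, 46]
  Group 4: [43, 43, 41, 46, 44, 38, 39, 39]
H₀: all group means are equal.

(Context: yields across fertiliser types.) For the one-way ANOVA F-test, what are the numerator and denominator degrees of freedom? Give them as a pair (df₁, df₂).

degrees of freedom = [3, 32]

k = 4 groups, N = 36 total
df = (k−1, N−k) = (4−1, 36−4) = (3, 32)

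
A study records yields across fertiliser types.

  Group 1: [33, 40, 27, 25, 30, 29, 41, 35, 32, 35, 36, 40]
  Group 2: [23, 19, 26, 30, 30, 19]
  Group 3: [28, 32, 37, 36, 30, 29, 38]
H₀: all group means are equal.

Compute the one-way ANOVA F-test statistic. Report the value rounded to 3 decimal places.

test statistic = 7.442

Group means [33.58, 24.50, 32.86], grand mean 31.200
SSB = Σnᵢ(x̄ᵢ−x̄)² = 356.726; SSW = ΣΣ(x−x̄ᵢ)² = 527.274
MSB = 356.726/2 = 178.3631; MSW = 527.274/22 = 23.9670
F = MSB/MSW = 7.4420
df = (2, 22)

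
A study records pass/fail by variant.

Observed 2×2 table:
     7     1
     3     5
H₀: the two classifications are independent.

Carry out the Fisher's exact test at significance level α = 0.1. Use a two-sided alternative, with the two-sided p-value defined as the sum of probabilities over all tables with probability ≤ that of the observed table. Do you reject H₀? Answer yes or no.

reject H₀: no

Margins: r₁=8, r₂=8, c₁=10, c₂=6, n=16
p_obs = C(8,7)·C(8,3)/C(16,10); sum pmf over tables with pmf ≤ p_obs
p-value (two-sided) = 0.11888
At α=0.1: p ≥ α → fail to reject H₀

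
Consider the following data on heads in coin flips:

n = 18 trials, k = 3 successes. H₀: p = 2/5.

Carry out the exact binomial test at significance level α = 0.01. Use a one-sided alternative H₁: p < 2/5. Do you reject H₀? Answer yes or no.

Exact binomial: n=18, k=3, p₀=2/5=0.4000
P(X≤3) from Σ C(n,i)·p₀^i·(1−p₀)^(n−i)
p-value (one-sided, H₁ less) = 0.03278
At α=0.01: p ≥ α → fail to reject H₀

reject H₀: no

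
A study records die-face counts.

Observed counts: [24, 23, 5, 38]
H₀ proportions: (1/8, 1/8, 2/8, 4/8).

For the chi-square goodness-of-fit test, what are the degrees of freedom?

df = k − 1 = 4 − 1 = 3

degrees of freedom = 3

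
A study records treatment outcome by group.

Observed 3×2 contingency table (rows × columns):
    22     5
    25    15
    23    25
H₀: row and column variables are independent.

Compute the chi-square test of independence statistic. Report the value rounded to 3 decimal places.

Row totals [27, 40, 48], col totals [70, 45], n=115
χ² = (22−16.43)²/16.43 + (5−10.57)²/10.57 + (25−24.35)²/24.35 + (15−15.65)²/15.65 + (23−29.22)²/29.22 + (25−18.78)²/18.78 = 8.2418
df = 2

test statistic = 8.242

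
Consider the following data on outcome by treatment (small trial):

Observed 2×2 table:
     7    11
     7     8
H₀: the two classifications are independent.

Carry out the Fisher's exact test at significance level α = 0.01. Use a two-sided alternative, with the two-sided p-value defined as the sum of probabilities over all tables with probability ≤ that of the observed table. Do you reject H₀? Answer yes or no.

Margins: r₁=18, r₂=15, c₁=14, c₂=19, n=33
p_obs = C(18,7)·C(15,7)/C(33,14); sum pmf over tables with pmf ≤ p_obs
p-value (two-sided) = 0.73253
At α=0.01: p ≥ α → fail to reject H₀

reject H₀: no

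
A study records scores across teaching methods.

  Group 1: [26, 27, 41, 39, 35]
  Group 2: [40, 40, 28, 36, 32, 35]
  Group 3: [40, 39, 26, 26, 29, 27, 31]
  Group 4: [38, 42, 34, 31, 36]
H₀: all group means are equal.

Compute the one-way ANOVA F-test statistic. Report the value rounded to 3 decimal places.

test statistic = 0.979

Group means [33.60, 35.17, 31.14, 36.20], grand mean 33.826
SSB = Σnᵢ(x̄ᵢ−x̄)² = 89.614; SSW = ΣΣ(x−x̄ᵢ)² = 579.690
MSB = 89.614/3 = 29.8713; MSW = 579.690/19 = 30.5100
F = MSB/MSW = 0.9791
df = (3, 19)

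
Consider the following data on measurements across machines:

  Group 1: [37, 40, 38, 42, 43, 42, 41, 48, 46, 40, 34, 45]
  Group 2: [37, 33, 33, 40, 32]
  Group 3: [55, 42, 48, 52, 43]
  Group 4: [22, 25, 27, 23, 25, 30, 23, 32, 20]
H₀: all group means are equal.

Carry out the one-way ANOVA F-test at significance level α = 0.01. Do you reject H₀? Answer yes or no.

Group means [41.33, 35.00, 48.00, 25.22], grand mean 36.710
SSB = Σnᵢ(x̄ᵢ−x̄)² = 2096.165; SSW = ΣΣ(x−x̄ᵢ)² = 462.222
MSB = 2096.165/3 = 698.7216; MSW = 462.222/27 = 17.1193
F = MSB/MSW = 40.8147
df = (3, 27)
p-value (upper-tail) = 0.00000
At α=0.01: p < α → reject H₀

reject H₀: yes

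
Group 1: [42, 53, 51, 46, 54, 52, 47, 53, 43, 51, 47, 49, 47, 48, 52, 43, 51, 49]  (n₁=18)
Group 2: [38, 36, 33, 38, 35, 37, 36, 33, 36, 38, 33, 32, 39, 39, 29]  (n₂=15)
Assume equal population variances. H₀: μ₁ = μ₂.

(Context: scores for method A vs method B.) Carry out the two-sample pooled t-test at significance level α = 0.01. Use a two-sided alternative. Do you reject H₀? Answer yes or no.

reject H₀: yes

x̄₁=48.778, s₁=3.671, n₁=18
x̄₂=35.467, s₂=2.924, n₂=15
s_p² = [17·3.671² + 14·2.924²]/31 = 11.2530
SE = √(s_p²·(1/18+1/15)) = 1.1728
t = (48.778−35.467)/1.1728 = 11.3502
df = 31
p-value (two-sided) = 0.00000
At α=0.01: p < α → reject H₀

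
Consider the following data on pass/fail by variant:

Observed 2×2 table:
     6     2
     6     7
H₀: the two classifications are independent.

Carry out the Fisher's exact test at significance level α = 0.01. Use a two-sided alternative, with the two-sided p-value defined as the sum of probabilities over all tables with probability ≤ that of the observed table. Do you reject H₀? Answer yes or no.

reject H₀: no

Margins: r₁=8, r₂=13, c₁=12, c₂=9, n=21
p_obs = C(8,6)·C(13,6)/C(21,12); sum pmf over tables with pmf ≤ p_obs
p-value (two-sided) = 0.36656
At α=0.01: p ≥ α → fail to reject H₀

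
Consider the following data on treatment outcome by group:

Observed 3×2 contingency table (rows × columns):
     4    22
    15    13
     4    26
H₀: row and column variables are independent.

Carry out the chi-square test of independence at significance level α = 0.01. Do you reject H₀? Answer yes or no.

reject H₀: yes

Row totals [26, 28, 30], col totals [23, 61], n=84
χ² = (4−7.12)²/7.12 + (22−18.88)²/18.88 + (15−7.67)²/7.67 + (13−20.33)²/20.33 + (4−8.21)²/8.21 + (26−21.79)²/21.79 = 14.5184
df = 2
p-value (upper-tail) = 0.00070
At α=0.01: p < α → reject H₀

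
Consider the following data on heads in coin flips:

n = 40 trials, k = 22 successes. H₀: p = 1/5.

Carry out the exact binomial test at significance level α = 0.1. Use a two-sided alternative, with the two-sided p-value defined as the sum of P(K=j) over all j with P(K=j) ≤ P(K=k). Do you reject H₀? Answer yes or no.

Exact binomial: n=40, k=22, p₀=1/5=0.2000
P(X=j) = C(n,j)·p₀^j·(1−p₀)^(n−j); p = Σ P(X=j) over j with P(X=j) ≤ P(X=22)
p-value (two-sided) = 0.00000
At α=0.1: p < α → reject H₀

reject H₀: yes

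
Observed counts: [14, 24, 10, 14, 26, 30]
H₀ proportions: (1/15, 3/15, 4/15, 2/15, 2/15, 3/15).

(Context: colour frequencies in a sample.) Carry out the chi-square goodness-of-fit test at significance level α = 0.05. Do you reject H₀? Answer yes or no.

n = 118; E_i = n·p_i = [7.87, 23.60, 31.47, 15.73, 15.73, 23.60]
χ² = (14−7.87)²/7.87 + (24−23.60)²/23.60 + (10−31.47)²/31.47 + (14−15.73)²/15.73 + (26−15.73)²/15.73 + (30−23.60)²/23.60 = 28.0593
df = 5
p-value (upper-tail) = 0.00004
At α=0.05: p < α → reject H₀

reject H₀: yes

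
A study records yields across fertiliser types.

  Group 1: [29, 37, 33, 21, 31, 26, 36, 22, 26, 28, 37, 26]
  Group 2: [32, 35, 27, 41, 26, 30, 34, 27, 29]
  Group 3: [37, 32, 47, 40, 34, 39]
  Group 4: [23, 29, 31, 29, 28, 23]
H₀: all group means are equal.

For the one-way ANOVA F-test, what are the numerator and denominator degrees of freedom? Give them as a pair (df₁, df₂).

k = 4 groups, N = 33 total
df = (k−1, N−k) = (4−1, 33−4) = (3, 29)

degrees of freedom = [3, 29]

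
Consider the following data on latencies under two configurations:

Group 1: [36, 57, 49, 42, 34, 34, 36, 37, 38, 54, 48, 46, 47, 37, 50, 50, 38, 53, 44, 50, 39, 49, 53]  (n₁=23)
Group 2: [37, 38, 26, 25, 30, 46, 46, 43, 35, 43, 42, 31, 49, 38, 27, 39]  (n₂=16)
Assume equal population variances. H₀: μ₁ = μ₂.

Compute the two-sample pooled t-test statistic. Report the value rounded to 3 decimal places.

x̄₁=44.391, s₁=7.203, n₁=23
x̄₂=37.188, s₂=7.583, n₂=16
s_p² = [22·7.203² + 15·7.583²]/37 = 54.1599
SE = √(s_p²·(1/23+1/16)) = 2.3958
t = (44.391−37.188)/2.3958 = 3.0069
df = 37

test statistic = 3.007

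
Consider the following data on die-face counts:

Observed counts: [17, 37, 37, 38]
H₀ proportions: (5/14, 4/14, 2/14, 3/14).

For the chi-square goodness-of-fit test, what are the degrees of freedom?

df = k − 1 = 4 − 1 = 3

degrees of freedom = 3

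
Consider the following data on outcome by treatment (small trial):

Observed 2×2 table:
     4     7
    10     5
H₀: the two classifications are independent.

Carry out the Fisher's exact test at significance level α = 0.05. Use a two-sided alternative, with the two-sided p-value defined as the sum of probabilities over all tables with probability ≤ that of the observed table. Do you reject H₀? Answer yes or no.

Margins: r₁=11, r₂=15, c₁=14, c₂=12, n=26
p_obs = C(11,4)·C(15,10)/C(26,14); sum pmf over tables with pmf ≤ p_obs
p-value (two-sided) = 0.23286
At α=0.05: p ≥ α → fail to reject H₀

reject H₀: no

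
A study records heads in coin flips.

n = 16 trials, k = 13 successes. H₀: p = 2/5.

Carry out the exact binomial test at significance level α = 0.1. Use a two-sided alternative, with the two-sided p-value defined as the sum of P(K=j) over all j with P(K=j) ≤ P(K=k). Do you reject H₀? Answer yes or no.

Exact binomial: n=16, k=13, p₀=2/5=0.4000
P(X=j) = C(n,j)·p₀^j·(1−p₀)^(n−j); p = Σ P(X=j) over j with P(X=j) ≤ P(X=13)
p-value (two-sided) = 0.00122
At α=0.1: p < α → reject H₀

reject H₀: yes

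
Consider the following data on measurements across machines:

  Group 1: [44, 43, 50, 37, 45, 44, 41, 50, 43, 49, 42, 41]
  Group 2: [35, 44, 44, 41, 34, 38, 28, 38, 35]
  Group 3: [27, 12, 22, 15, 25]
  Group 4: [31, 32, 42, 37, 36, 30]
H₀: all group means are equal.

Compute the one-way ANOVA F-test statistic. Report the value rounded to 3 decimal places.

Group means [44.08, 37.44, 20.20, 34.67], grand mean 36.719
SSB = Σnᵢ(x̄ᵢ−x̄)² = 2045.197; SSW = ΣΣ(x−x̄ᵢ)² = 653.272
MSB = 2045.197/3 = 681.7322; MSW = 653.272/28 = 23.3312
F = MSB/MSW = 29.2198
df = (3, 28)

test statistic = 29.220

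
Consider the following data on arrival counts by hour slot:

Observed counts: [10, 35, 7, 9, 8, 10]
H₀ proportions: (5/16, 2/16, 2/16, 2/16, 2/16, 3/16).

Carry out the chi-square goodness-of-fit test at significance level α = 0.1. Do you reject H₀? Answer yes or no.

n = 79; E_i = n·p_i = [24.69, 9.88, 9.88, 9.88, 9.88, 14.81]
χ² = (10−24.69)²/24.69 + (35−9.88)²/9.88 + (7−9.88)²/9.88 + (9−9.88)²/9.88 + (8−9.88)²/9.88 + (10−14.81)²/14.81 = 75.4979
df = 5
p-value (upper-tail) = 0.00000
At α=0.1: p < α → reject H₀

reject H₀: yes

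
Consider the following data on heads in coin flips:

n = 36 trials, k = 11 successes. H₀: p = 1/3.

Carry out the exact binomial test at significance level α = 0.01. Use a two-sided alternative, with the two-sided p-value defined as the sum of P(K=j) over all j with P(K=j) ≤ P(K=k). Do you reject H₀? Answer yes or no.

Exact binomial: n=36, k=11, p₀=1/3=0.3333
P(X=j) = C(n,j)·p₀^j·(1−p₀)^(n−j); p = Σ P(X=j) over j with P(X=j) ≤ P(X=11)
p-value (two-sided) = 0.86009
At α=0.01: p ≥ α → fail to reject H₀

reject H₀: no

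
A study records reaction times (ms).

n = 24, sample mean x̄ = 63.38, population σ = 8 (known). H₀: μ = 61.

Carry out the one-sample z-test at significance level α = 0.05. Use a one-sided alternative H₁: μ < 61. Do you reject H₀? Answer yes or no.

SE = σ/√n = 8/√24 = 1.6330
z = (x̄−μ₀)/SE = (63.38−61)/1.6330 = 1.4574
p-value (one-sided, H₁ less) = 0.92750
At α=0.05: p ≥ α → fail to reject H₀

reject H₀: no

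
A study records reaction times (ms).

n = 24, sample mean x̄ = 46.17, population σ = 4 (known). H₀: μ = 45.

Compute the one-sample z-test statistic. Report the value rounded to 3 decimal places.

SE = σ/√n = 4/√24 = 0.8165
z = (x̄−μ₀)/SE = (46.17−45)/0.8165 = 1.4330

test statistic = 1.433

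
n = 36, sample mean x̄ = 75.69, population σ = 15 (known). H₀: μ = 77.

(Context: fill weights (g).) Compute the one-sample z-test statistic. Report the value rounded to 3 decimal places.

SE = σ/√n = 15/√36 = 2.5000
z = (x̄−μ₀)/SE = (75.69−77)/2.5000 = -0.5240

test statistic = -0.524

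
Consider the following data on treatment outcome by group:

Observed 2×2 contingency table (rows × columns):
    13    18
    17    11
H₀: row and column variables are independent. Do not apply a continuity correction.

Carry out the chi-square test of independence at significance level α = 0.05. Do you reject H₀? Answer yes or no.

Row totals [31, 28], col totals [30, 29], n=59
χ² = (13−15.76)²/15.76 + (18−15.24)²/15.24 + (17−14.24)²/14.24 + (11−13.76)²/13.76 = 2.0758
df = 1
p-value (upper-tail) = 0.14965
At α=0.05: p ≥ α → fail to reject H₀

reject H₀: no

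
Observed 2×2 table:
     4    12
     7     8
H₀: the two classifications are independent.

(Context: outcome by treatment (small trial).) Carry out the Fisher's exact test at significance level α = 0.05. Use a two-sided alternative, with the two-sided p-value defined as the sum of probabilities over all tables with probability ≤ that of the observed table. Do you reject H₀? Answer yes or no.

reject H₀: no

Margins: r₁=16, r₂=15, c₁=11, c₂=20, n=31
p_obs = C(16,4)·C(15,7)/C(31,11); sum pmf over tables with pmf ≤ p_obs
p-value (two-sided) = 0.27337
At α=0.05: p ≥ α → fail to reject H₀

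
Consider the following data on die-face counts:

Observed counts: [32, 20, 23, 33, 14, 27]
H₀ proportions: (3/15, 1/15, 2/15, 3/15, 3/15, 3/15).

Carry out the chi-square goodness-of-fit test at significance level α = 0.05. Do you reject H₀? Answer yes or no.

n = 149; E_i = n·p_i = [29.80, 9.93, 19.87, 29.80, 29.80, 29.80]
χ² = (32−29.80)²/29.80 + (20−9.93)²/9.93 + (23−19.87)²/19.87 + (33−29.80)²/29.80 + (14−29.80)²/29.80 + (27−29.80)²/29.80 = 19.8423
df = 5
p-value (upper-tail) = 0.00134
At α=0.05: p < α → reject H₀

reject H₀: yes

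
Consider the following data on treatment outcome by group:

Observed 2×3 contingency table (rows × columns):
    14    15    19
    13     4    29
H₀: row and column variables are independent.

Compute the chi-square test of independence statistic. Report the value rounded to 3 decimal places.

Row totals [48, 46], col totals [27, 19, 48], n=94
χ² = (14−13.79)²/13.79 + (15−9.70)²/9.70 + (19−24.51)²/24.51 + (13−13.21)²/13.21 + (4−9.30)²/9.30 + (29−23.49)²/23.49 = 8.4501
df = 2

test statistic = 8.450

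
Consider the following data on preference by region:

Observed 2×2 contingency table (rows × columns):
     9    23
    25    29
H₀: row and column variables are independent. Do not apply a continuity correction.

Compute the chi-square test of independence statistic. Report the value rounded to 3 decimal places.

test statistic = 2.775

Row totals [32, 54], col totals [34, 52], n=86
χ² = (9−12.65)²/12.65 + (23−19.35)²/19.35 + (25−21.35)²/21.35 + (29−32.65)²/32.65 = 2.7754
df = 1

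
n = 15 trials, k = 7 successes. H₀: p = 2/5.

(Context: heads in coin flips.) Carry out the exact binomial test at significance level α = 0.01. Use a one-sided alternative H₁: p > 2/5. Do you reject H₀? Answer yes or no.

reject H₀: no

Exact binomial: n=15, k=7, p₀=2/5=0.4000
P(X≥7) from Σ C(n,i)·p₀^i·(1−p₀)^(n−i)
p-value (one-sided, H₁ greater) = 0.39019
At α=0.01: p ≥ α → fail to reject H₀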